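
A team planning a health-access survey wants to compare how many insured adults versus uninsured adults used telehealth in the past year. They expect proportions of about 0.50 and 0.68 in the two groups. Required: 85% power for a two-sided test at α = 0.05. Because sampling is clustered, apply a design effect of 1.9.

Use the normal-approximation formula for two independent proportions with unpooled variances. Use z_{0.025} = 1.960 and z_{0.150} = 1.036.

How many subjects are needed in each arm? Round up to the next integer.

n = 247 per group

n = (z_{α/2} + z_β)² · [p₁(1−p₁) + p₂(1−p₂)] / (p₁ − p₂)²
  = (1.960 + 1.036)² · (0.50·0.50 + 0.68·0.32) / (-0.18)²
  = (2.996)² · (0.2500 + 0.2176) / 0.0324
  = 8.9760 · 0.4676 / 0.0324
  = 129.54
Design effect: 1.9 × 129.54 = 246.13.
Round up → n = 247 per group.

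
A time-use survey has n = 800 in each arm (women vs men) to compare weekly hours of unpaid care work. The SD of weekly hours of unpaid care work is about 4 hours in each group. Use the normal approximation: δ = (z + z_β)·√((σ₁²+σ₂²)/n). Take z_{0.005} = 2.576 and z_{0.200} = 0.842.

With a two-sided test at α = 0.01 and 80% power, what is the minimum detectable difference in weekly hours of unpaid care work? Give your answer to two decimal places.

Minimum detectable difference ≈ 0.68 hours

δ = (z_{α/2} + z_β) · √((σ₁²+σ₂²)/n)
  = (2.576 + 0.842) · √(32/800)
  = 3.418 · √0.04
  = 3.418 · 0.2000
  = 0.6836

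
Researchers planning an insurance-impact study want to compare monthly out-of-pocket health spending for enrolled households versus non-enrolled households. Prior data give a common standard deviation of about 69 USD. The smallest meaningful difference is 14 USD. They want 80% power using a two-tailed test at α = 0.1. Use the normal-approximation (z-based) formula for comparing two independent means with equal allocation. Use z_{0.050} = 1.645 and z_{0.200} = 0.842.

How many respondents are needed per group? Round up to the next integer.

n = 301 per group

n = (z_{α/2} + z_β)² · (σ₁² + σ₂²) / δ²
  = (1.645 + 0.842)² · (2·69² = 9522) / 14²
  = 6.1852 · 9522 / 196
  = 300.49
Round up → n = 301 per group.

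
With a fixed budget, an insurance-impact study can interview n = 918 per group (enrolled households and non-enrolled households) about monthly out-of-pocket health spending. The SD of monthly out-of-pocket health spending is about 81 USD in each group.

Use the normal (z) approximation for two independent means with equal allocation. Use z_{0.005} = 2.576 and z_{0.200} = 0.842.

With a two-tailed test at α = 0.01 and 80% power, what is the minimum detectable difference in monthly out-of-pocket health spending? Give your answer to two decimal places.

Minimum detectable difference ≈ 12.92 USD

δ = (z_{α/2} + z_β) · √((σ₁²+σ₂²)/n)
  = (2.576 + 0.842) · √(13122/918)
  = 3.418 · √14.2941
  = 3.418 · 3.7808
  = 12.9226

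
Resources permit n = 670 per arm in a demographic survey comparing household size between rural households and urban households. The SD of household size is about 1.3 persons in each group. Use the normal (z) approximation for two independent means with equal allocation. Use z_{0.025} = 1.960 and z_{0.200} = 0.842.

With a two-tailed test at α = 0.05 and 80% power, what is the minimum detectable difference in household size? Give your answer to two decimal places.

δ = (z_{α/2} + z_β) · √((σ₁²+σ₂²)/n)
  = (1.960 + 0.842) · √(3.38/670)
  = 2.802 · √0.00504
  = 2.802 · 0.0710
  = 0.1990

Minimum detectable difference ≈ 0.20 persons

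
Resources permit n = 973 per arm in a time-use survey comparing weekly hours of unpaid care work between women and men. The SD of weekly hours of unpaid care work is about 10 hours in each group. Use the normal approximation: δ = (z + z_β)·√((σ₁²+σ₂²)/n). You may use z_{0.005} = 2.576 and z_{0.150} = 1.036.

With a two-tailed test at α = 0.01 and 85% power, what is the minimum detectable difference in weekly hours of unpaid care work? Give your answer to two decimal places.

δ = (z_{α/2} + z_β) · √((σ₁²+σ₂²)/n)
  = (2.576 + 1.036) · √(200/973)
  = 3.612 · √0.20555
  = 3.612 · 0.4534
  = 1.6376

Minimum detectable difference ≈ 1.64 hours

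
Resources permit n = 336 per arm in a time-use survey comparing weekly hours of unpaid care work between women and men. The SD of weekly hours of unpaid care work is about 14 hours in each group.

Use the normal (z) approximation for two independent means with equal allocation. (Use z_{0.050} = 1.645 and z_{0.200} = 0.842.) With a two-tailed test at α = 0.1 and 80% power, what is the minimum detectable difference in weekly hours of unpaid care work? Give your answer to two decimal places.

Minimum detectable difference ≈ 2.69 hours

δ = (z_{α/2} + z_β) · √((σ₁²+σ₂²)/n)
  = (1.645 + 0.842) · √(392/336)
  = 2.487 · √1.1667
  = 2.487 · 1.0801
  = 2.6863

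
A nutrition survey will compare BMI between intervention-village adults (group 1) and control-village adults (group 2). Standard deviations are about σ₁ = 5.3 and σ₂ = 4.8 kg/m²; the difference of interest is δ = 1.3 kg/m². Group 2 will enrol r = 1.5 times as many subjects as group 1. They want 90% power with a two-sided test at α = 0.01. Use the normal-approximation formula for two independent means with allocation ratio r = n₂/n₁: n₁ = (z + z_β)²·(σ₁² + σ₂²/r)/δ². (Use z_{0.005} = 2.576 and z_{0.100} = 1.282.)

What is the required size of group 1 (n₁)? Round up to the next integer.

n₁ = (z_{α/2} + z_β)² · (σ₁² + σ₂²/r) / δ²
   = (2.576 + 1.282)² · (5.3² + 4.8²/1.5) / 1.3²
   = 14.8842 · (28.09 + 15.36) / 1.69
   = 14.8842 · 43.45 / 1.69
   = 382.67
Round up → n₁ = 383; n₂ = r·n₁ = 1.5 × 383 = 575.

n₁ = 383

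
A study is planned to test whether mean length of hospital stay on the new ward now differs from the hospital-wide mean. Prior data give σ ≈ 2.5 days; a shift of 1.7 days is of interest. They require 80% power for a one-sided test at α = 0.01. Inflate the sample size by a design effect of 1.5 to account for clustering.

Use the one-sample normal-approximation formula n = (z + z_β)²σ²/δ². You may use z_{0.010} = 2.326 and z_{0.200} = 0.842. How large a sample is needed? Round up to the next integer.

n = (z_α + z_β)² · σ² / δ²
  = (2.326 + 0.842)² · 2.5² / 1.7²
  = 10.0362 · 6.25 / 2.89
  = 21.70
Design effect: 1.5 × 21.70 = 32.56.
Round up → n = 33.

n = 33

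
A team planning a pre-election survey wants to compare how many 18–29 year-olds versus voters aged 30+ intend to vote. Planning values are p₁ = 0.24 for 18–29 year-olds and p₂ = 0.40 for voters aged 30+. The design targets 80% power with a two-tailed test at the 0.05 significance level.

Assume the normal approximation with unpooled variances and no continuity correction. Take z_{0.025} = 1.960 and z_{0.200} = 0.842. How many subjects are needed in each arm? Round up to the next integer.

n = 130 per group

n = (z_{α/2} + z_β)² · [p₁(1−p₁) + p₂(1−p₂)] / (p₁ − p₂)²
  = (1.960 + 0.842)² · (0.24·0.76 + 0.40·0.60) / (-0.16)²
  = (2.802)² · (0.1824 + 0.2400) / 0.0256
  = 7.8512 · 0.4224 / 0.0256
  = 129.54
Round up → n = 130 per group.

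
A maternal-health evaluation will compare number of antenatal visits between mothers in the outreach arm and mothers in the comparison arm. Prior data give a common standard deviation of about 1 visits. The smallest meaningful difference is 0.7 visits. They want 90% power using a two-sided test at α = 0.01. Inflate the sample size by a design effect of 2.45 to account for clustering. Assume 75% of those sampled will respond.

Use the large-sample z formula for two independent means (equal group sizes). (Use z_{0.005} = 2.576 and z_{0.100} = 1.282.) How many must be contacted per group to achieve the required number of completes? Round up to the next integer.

n = (z_{α/2} + z_β)² · (σ₁² + σ₂²) / δ²
  = (2.576 + 1.282)² · (2·1² = 2) / 0.7²
  = 14.8842 · 2 / 0.49
  = 60.75
Design effect: 2.45 × 60.75 = 148.84.
Adjust for 75% response: 148.84 / 0.75 = 198.46.
Round up → n = 199 per group.

n = 199 per group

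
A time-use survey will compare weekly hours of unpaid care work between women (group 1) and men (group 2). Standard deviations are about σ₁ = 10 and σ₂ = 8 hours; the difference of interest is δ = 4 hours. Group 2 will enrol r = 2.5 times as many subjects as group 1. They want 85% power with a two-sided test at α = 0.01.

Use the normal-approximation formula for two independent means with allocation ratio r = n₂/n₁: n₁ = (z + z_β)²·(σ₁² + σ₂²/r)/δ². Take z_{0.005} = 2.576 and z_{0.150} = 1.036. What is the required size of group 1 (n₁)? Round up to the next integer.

n₁ = 103

n₁ = (z_{α/2} + z_β)² · (σ₁² + σ₂²/r) / δ²
   = (2.576 + 1.036)² · (10² + 8²/2.5) / 4²
   = 13.0465 · (100 + 25.6) / 16
   = 13.0465 · 125.6 / 16
   = 102.42
Round up → n₁ = 103; n₂ = r·n₁ = 2.5 × 103 = 258.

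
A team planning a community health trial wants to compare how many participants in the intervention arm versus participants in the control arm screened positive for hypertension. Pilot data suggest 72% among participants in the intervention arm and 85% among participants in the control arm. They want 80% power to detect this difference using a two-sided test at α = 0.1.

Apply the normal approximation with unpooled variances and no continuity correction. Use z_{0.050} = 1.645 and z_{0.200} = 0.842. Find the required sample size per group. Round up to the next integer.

n = (z_{α/2} + z_β)² · [p₁(1−p₁) + p₂(1−p₂)] / (p₁ − p₂)²
  = (1.645 + 0.842)² · (0.72·0.28 + 0.85·0.15) / (-0.13)²
  = (2.487)² · (0.2016 + 0.1275) / 0.0169
  = 6.1852 · 0.3291 / 0.0169
  = 120.45
Round up → n = 121 per group.

n = 121 per group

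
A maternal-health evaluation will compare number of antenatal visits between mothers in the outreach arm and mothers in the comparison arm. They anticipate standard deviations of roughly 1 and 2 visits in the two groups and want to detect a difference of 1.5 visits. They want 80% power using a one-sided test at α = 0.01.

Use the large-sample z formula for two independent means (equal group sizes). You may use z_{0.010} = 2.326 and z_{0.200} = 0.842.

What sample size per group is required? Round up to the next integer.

n = (z_α + z_β)² · (σ₁² + σ₂²) / δ²
  = (2.326 + 0.842)² · (1² + 2² = 5) / 1.5²
  = 10.0362 · 5 / 2.25
  = 22.30
Round up → n = 23 per group.

n = 23 per group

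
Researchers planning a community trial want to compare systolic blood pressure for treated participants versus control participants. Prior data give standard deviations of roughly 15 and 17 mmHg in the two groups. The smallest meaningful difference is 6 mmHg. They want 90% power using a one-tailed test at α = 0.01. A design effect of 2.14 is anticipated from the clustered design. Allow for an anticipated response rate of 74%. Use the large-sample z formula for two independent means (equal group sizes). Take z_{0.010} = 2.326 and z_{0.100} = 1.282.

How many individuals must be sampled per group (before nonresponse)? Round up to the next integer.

n = (z_α + z_β)² · (σ₁² + σ₂²) / δ²
  = (2.326 + 1.282)² · (15² + 17² = 514) / 6²
  = 13.0177 · 514 / 36
  = 185.86
Design effect: 2.14 × 185.86 = 397.75.
Adjust for 74% response: 397.75 / 0.74 = 537.50.
Round up → n = 538 per group.

n = 538 per group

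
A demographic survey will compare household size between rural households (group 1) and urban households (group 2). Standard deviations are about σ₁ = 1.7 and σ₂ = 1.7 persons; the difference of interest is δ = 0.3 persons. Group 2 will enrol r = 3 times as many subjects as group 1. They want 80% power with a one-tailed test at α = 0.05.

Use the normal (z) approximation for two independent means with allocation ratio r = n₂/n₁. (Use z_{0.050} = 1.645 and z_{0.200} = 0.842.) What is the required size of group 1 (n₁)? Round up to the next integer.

n₁ = (z_α + z_β)² · (σ₁² + σ₂²/r) / δ²
   = (1.645 + 0.842)² · (1.7² + 1.7²/3) / 0.3²
   = 6.1852 · (2.89 + 0.96333) / 0.09
   = 6.1852 · 3.8533 / 0.09
   = 264.82
Round up → n₁ = 265; n₂ = r·n₁ = 3 × 265 = 795.

n₁ = 265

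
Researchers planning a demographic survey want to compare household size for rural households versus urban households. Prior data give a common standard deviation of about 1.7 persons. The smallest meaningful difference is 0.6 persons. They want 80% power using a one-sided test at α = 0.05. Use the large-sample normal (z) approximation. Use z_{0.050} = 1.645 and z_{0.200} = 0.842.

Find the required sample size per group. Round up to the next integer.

n = 100 per group

n = (z_α + z_β)² · (σ₁² + σ₂²) / δ²
  = (1.645 + 0.842)² · (2·1.7² = 5.78) / 0.6²
  = 6.1852 · 5.78 / 0.36
  = 99.31
Round up → n = 100 per group.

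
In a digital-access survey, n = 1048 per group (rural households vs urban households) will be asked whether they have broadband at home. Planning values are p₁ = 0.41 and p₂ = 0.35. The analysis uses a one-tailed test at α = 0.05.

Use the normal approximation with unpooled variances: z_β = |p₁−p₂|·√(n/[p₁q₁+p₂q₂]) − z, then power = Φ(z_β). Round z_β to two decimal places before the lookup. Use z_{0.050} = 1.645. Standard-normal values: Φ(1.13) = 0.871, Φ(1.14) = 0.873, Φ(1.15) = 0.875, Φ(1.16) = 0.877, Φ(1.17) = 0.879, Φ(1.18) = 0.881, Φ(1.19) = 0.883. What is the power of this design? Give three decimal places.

Power ≈ 0.883

z_β = |p₁−p₂|·√(n/[p₁q₁+p₂q₂]) − z_α
    = 0.06 · √(1048/0.4694) − 1.645
    = 0.06 · 47.2508 − 1.645
    = 2.8350 − 1.645 = 1.1900 → 1.19
Power = Φ(1.19) = 0.883.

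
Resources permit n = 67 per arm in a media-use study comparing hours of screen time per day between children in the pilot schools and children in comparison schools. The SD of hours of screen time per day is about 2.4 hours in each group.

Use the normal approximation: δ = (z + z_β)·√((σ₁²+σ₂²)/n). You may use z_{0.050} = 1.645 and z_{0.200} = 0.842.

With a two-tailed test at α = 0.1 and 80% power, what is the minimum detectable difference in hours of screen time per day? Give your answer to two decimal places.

δ = (z_{α/2} + z_β) · √((σ₁²+σ₂²)/n)
  = (1.645 + 0.842) · √(11.52/67)
  = 2.487 · √0.17194
  = 2.487 · 0.4147
  = 1.0313

Minimum detectable difference ≈ 1.03 hours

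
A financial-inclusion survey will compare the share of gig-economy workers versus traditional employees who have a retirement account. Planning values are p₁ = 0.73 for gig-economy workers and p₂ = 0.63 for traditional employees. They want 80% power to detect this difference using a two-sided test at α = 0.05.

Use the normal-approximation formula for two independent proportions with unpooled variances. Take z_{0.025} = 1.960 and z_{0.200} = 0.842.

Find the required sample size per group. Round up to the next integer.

n = (z_{α/2} + z_β)² · [p₁(1−p₁) + p₂(1−p₂)] / (p₁ − p₂)²
  = (1.960 + 0.842)² · (0.73·0.27 + 0.63·0.37) / (0.10)²
  = (2.802)² · (0.1971 + 0.2331) / 0.0100
  = 7.8512 · 0.4302 / 0.0100
  = 337.76
Round up → n = 338 per group.

n = 338 per group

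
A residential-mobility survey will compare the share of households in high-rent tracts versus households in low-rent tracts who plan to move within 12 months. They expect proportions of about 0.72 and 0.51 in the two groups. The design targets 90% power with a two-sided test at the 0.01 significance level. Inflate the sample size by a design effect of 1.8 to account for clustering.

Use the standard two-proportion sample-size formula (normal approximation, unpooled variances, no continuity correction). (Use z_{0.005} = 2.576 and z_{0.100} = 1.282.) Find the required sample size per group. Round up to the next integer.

n = 275 per group

n = (z_{α/2} + z_β)² · [p₁(1−p₁) + p₂(1−p₂)] / (p₁ − p₂)²
  = (2.576 + 1.282)² · (0.72·0.28 + 0.51·0.49) / (0.21)²
  = (3.858)² · (0.2016 + 0.2499) / 0.0441
  = 14.8842 · 0.4515 / 0.0441
  = 152.39
Design effect: 1.8 × 152.39 = 274.29.
Round up → n = 275 per group.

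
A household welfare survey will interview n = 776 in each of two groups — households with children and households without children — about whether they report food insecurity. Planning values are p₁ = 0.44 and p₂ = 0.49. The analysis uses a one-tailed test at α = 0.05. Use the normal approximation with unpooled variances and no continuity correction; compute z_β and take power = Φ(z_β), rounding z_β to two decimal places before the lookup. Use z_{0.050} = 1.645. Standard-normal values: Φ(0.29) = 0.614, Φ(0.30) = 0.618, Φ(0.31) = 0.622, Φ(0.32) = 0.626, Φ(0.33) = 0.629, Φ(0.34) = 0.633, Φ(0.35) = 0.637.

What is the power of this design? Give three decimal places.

Power ≈ 0.629

z_β = |p₁−p₂|·√(n/[p₁q₁+p₂q₂]) − z_α
    = 0.05 · √(776/0.4963) − 1.645
    = 0.05 · 39.5420 − 1.645
    = 1.9771 − 1.645 = 0.3321 → 0.33
Power = Φ(0.33) = 0.629.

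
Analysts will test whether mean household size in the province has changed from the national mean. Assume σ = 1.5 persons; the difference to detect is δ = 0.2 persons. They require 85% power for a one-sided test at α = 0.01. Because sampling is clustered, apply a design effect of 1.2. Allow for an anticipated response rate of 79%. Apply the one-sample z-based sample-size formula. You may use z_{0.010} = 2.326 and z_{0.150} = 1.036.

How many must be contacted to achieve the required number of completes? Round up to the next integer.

n = 966

n = (z_α + z_β)² · σ² / δ²
  = (2.326 + 1.036)² · 1.5² / 0.2²
  = 11.3030 · 2.25 / 0.04
  = 635.80
Design effect: 1.2 × 635.80 = 762.96.
Adjust for 79% response: 762.96 / 0.79 = 965.77.
Round up → n = 966.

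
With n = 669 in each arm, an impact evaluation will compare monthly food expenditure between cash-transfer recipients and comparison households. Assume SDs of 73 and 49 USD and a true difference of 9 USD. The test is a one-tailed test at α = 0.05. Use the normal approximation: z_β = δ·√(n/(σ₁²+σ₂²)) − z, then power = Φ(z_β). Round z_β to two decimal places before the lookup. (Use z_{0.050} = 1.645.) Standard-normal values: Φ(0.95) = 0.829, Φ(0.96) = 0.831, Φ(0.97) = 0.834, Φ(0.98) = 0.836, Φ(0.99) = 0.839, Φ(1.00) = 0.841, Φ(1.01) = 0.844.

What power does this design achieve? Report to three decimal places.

Power ≈ 0.841

z_β = δ·√(n/(σ₁²+σ₂²)) − z_α
    = 9 · √(669/7730) − 1.645
    = 9 · 0.29419 − 1.645
    = 2.6477 − 1.645 = 1.0027 → 1.00
Power = Φ(1.00) = 0.841.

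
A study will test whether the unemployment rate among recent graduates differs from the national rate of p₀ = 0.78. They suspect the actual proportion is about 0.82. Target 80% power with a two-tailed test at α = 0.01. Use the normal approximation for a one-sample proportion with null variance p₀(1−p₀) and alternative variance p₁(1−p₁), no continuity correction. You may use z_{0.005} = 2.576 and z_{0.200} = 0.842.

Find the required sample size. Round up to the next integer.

n = 1209

n = [z_{α/2}·√(p₀q₀) + z_β·√(p₁q₁)]² / (p₁ − p₀)²
  = [2.576·√(0.78·0.22) + 0.842·√(0.82·0.18)]² / (0.04)²
  = [2.576·0.4142 + 0.842·0.3842]² / 0.0016
  = [1.3906]² / 0.0016
  = 1208.58
Round up → n = 1209.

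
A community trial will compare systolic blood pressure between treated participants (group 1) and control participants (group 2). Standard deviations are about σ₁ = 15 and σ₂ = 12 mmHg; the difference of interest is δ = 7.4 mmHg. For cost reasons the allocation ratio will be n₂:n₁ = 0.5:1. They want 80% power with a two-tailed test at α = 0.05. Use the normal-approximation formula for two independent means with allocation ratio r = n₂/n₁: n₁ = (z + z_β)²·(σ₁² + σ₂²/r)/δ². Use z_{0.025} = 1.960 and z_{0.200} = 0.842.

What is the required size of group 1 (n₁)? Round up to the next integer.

n₁ = (z_{α/2} + z_β)² · (σ₁² + σ₂²/r) / δ²
   = (1.960 + 0.842)² · (15² + 12²/0.5) / 7.4²
   = 7.8512 · (225 + 288) / 54.76
   = 7.8512 · 513 / 54.76
   = 73.55
Round up → n₁ = 74; n₂ = r·n₁ = 0.5 × 74 = 37.

n₁ = 74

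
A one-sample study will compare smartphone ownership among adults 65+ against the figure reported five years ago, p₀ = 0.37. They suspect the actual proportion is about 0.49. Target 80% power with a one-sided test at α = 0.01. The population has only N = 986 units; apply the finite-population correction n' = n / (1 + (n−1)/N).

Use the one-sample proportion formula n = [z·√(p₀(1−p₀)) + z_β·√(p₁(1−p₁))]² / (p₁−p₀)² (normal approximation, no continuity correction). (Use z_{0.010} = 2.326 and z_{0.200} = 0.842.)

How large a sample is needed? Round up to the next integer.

n = 142

n = [z_α·√(p₀q₀) + z_β·√(p₁q₁)]² / (p₁ − p₀)²
  = [2.326·√(0.37·0.63) + 0.842·√(0.49·0.51)]² / (0.12)²
  = [2.326·0.4828 + 0.842·0.4999]² / 0.0144
  = [1.5439]² / 0.0144
  = 165.53
Finite-population correction (N = 986): 165.53 / (1 + (165.53 − 1)/986) = 141.86.
Round up → n = 142.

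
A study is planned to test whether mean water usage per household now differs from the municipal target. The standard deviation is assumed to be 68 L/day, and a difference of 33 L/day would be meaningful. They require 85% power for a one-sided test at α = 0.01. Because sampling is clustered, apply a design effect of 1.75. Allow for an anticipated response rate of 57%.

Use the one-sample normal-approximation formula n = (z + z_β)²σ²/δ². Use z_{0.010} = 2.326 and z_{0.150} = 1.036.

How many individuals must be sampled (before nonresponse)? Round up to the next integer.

n = 148

n = (z_α + z_β)² · σ² / δ²
  = (2.326 + 1.036)² · 68² / 33²
  = 11.3030 · 4624 / 1089
  = 47.99
Design effect: 1.75 × 47.99 = 83.99.
Adjust for 57% response: 83.99 / 0.57 = 147.35.
Round up → n = 148.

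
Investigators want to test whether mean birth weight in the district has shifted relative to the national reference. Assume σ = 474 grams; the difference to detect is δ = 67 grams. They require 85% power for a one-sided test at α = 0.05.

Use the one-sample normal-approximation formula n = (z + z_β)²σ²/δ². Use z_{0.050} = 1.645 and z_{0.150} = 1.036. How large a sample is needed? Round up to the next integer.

n = 360

n = (z_α + z_β)² · σ² / δ²
  = (1.645 + 1.036)² · 474² / 67²
  = 7.1878 · 224676 / 4489
  = 359.75
Round up → n = 360.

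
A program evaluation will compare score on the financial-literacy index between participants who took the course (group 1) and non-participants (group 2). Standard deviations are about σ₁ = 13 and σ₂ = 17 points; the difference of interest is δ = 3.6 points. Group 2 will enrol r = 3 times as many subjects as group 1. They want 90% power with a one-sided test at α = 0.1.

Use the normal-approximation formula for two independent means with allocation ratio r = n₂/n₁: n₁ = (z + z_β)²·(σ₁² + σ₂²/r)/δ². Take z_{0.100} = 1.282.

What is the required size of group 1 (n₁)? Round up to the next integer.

n₁ = 135

n₁ = (z_α + z_β)² · (σ₁² + σ₂²/r) / δ²
   = (1.282 + 1.282)² · (13² + 17²/3) / 3.6²
   = 6.5741 · (169 + 96.3333) / 12.96
   = 6.5741 · 265.3333 / 12.96
   = 134.59
Round up → n₁ = 135; n₂ = r·n₁ = 3 × 135 = 405.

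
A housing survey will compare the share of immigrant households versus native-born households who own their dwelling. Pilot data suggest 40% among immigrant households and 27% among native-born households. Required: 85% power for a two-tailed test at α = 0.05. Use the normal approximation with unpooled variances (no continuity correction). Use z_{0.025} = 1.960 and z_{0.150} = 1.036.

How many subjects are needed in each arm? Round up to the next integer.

n = (z_{α/2} + z_β)² · [p₁(1−p₁) + p₂(1−p₂)] / (p₁ − p₂)²
  = (1.960 + 1.036)² · (0.40·0.60 + 0.27·0.73) / (0.13)²
  = (2.996)² · (0.2400 + 0.1971) / 0.0169
  = 8.9760 · 0.4371 / 0.0169
  = 232.15
Round up → n = 233 per group.

n = 233 per group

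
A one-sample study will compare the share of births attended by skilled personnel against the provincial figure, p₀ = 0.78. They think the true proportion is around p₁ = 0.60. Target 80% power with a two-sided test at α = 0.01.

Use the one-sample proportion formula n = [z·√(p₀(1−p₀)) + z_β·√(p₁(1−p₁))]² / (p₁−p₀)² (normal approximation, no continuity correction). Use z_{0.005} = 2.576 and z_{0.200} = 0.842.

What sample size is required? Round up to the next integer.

n = [z_{α/2}·√(p₀q₀) + z_β·√(p₁q₁)]² / (p₁ − p₀)²
  = [2.576·√(0.78·0.22) + 0.842·√(0.60·0.40)]² / (-0.18)²
  = [2.576·0.4142 + 0.842·0.4899]² / 0.0324
  = [1.4796]² / 0.0324
  = 67.57
Round up → n = 68.

n = 68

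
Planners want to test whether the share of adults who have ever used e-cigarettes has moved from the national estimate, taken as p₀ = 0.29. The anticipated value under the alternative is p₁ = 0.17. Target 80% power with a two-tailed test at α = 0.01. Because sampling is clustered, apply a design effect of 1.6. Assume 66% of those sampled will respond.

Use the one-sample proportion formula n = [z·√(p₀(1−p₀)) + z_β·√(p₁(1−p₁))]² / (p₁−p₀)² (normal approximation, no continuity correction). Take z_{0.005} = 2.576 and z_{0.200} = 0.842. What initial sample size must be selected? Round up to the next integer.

n = 372

n = [z_{α/2}·√(p₀q₀) + z_β·√(p₁q₁)]² / (p₁ − p₀)²
  = [2.576·√(0.29·0.71) + 0.842·√(0.17·0.83)]² / (-0.12)²
  = [2.576·0.4538 + 0.842·0.3756]² / 0.0144
  = [1.4852]² / 0.0144
  = 153.18
Design effect: 1.6 × 153.18 = 245.08.
Adjust for 66% response: 245.08 / 0.66 = 371.34.
Round up → n = 372.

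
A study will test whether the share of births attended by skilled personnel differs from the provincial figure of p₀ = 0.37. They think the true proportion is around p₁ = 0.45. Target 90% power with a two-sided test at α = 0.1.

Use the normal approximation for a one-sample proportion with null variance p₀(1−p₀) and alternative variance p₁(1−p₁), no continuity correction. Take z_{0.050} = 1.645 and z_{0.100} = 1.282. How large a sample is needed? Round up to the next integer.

n = 321

n = [z_{α/2}·√(p₀q₀) + z_β·√(p₁q₁)]² / (p₁ − p₀)²
  = [1.645·√(0.37·0.63) + 1.282·√(0.45·0.55)]² / (0.08)²
  = [1.645·0.4828 + 1.282·0.4975]² / 0.0064
  = [1.4320]² / 0.0064
  = 320.41
Round up → n = 321.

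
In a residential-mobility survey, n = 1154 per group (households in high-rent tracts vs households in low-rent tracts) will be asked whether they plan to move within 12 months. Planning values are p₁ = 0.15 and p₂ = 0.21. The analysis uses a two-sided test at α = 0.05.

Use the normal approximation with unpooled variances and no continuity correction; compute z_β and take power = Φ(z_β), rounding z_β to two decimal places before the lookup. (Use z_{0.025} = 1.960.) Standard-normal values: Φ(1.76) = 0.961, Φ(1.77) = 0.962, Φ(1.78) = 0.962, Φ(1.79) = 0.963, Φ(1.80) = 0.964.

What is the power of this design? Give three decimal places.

Power ≈ 0.964

z_β = |p₁−p₂|·√(n/[p₁q₁+p₂q₂]) − z_{α/2}
    = 0.06 · √(1154/0.2934) − 1.960
    = 0.06 · 62.7152 − 1.960
    = 3.7629 − 1.960 = 1.8029 → 1.80
Power = Φ(1.80) = 0.964.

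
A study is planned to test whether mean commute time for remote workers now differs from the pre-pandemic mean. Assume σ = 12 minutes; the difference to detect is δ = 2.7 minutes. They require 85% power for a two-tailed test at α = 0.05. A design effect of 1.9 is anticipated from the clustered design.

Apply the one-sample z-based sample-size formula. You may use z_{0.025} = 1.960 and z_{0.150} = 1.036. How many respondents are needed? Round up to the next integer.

n = 337

n = (z_{α/2} + z_β)² · σ² / δ²
  = (1.960 + 1.036)² · 12² / 2.7²
  = 8.9760 · 144 / 7.29
  = 177.30
Design effect: 1.9 × 177.30 = 336.88.
Round up → n = 337.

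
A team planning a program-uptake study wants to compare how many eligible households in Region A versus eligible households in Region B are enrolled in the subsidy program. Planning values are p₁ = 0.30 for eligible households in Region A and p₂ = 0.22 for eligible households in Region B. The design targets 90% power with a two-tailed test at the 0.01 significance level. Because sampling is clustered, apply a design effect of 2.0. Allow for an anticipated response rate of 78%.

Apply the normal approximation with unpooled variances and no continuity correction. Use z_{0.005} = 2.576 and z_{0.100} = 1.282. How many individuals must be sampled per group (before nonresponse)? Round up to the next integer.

n = 2276 per group

n = (z_{α/2} + z_β)² · [p₁(1−p₁) + p₂(1−p₂)] / (p₁ − p₂)²
  = (2.576 + 1.282)² · (0.30·0.70 + 0.22·0.78) / (0.08)²
  = (3.858)² · (0.2100 + 0.1716) / 0.0064
  = 14.8842 · 0.3816 / 0.0064
  = 887.47
Design effect: 2.0 × 887.47 = 1774.94.
Adjust for 78% response: 1774.94 / 0.78 = 2275.56.
Round up → n = 2276 per group.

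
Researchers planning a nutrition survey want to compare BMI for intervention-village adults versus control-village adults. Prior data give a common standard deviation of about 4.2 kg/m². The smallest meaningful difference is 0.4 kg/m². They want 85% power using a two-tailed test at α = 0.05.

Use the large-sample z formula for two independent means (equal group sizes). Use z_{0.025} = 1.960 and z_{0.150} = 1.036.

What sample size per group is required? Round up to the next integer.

n = 1980 per group

n = (z_{α/2} + z_β)² · (σ₁² + σ₂²) / δ²
  = (1.960 + 1.036)² · (2·4.2² = 35.28) / 0.4²
  = 8.9760 · 35.28 / 0.16
  = 1979.21
Round up → n = 1980 per group.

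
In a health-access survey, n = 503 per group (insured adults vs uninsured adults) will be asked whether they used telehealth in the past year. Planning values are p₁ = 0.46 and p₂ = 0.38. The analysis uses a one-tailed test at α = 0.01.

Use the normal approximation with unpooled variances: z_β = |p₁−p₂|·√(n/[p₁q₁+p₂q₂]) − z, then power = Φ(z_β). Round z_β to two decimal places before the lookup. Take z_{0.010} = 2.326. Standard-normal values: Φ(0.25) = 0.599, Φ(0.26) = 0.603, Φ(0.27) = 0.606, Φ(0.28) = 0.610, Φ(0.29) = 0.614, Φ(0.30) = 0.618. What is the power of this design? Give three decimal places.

Power ≈ 0.599

z_β = |p₁−p₂|·√(n/[p₁q₁+p₂q₂]) − z_α
    = 0.08 · √(503/0.4840) − 2.326
    = 0.08 · 32.2375 − 2.326
    = 2.5790 − 2.326 = 0.2530 → 0.25
Power = Φ(0.25) = 0.599.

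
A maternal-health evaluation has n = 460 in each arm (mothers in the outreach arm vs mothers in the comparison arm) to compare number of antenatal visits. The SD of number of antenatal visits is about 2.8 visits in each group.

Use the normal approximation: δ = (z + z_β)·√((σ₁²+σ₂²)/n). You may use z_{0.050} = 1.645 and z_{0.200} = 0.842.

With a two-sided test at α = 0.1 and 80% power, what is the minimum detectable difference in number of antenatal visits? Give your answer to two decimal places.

δ = (z_{α/2} + z_β) · √((σ₁²+σ₂²)/n)
  = (1.645 + 0.842) · √(15.68/460)
  = 2.487 · √0.03409
  = 2.487 · 0.1846
  = 0.4592

Minimum detectable difference ≈ 0.46 visits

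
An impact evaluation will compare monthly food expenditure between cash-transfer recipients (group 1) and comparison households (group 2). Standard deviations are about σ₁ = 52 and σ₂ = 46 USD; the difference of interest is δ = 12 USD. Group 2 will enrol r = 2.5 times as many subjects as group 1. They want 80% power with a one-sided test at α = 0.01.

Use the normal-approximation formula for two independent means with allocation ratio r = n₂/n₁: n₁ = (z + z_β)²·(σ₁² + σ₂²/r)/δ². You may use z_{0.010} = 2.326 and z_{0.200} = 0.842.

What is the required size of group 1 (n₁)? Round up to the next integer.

n₁ = (z_α + z_β)² · (σ₁² + σ₂²/r) / δ²
   = (2.326 + 0.842)² · (52² + 46²/2.5) / 12²
   = 10.0362 · (2704 + 846.4) / 144
   = 10.0362 · 3550.4 / 144
   = 247.45
Round up → n₁ = 248; n₂ = r·n₁ = 2.5 × 248 = 620.

n₁ = 248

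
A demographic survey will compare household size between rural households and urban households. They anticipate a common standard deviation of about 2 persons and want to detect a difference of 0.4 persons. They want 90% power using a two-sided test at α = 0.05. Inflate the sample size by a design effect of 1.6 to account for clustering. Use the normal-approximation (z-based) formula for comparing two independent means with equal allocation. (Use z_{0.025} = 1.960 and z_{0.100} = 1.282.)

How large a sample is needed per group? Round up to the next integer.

n = (z_{α/2} + z_β)² · (σ₁² + σ₂²) / δ²
  = (1.960 + 1.282)² · (2·2² = 8) / 0.4²
  = 10.5106 · 8 / 0.16
  = 525.53
Design effect: 1.6 × 525.53 = 840.85.
Round up → n = 841 per group.

n = 841 per group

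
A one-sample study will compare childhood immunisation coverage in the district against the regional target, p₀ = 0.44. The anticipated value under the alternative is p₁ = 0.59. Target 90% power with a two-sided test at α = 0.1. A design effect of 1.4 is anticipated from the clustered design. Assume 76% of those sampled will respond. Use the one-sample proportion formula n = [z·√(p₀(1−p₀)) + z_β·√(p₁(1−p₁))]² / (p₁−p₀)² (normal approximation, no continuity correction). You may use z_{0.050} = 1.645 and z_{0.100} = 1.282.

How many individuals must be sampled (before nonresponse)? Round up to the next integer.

n = 172

n = [z_{α/2}·√(p₀q₀) + z_β·√(p₁q₁)]² / (p₁ − p₀)²
  = [1.645·√(0.44·0.56) + 1.282·√(0.59·0.41)]² / (0.15)²
  = [1.645·0.4964 + 1.282·0.4918]² / 0.0225
  = [1.4471]² / 0.0225
  = 93.07
Design effect: 1.4 × 93.07 = 130.30.
Adjust for 76% response: 130.30 / 0.76 = 171.44.
Round up → n = 172.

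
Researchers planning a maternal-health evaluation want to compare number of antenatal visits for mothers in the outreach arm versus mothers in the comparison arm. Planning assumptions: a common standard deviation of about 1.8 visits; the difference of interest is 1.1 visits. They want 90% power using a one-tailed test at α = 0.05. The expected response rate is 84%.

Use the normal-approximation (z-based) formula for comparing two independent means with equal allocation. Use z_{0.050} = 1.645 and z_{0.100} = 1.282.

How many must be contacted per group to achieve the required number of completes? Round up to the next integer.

n = 55 per group

n = (z_α + z_β)² · (σ₁² + σ₂²) / δ²
  = (1.645 + 1.282)² · (2·1.8² = 6.48) / 1.1²
  = 8.5673 · 6.48 / 1.21
  = 45.88
Adjust for 84% response: 45.88 / 0.84 = 54.62.
Round up → n = 55 per group.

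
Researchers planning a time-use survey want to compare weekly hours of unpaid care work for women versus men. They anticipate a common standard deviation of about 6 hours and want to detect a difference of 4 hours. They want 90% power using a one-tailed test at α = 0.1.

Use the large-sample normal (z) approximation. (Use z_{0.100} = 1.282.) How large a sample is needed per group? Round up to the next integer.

n = 30 per group

n = (z_α + z_β)² · (σ₁² + σ₂²) / δ²
  = (1.282 + 1.282)² · (2·6² = 72) / 4²
  = 6.5741 · 72 / 16
  = 29.58
Round up → n = 30 per group.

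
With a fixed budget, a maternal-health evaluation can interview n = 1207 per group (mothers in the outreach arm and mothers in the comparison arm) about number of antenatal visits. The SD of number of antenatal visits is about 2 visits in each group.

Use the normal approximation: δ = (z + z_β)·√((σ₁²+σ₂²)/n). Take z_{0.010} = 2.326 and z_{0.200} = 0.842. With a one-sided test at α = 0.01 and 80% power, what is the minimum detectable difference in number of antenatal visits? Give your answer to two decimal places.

δ = (z_α + z_β) · √((σ₁²+σ₂²)/n)
  = (2.326 + 0.842) · √(8/1207)
  = 3.168 · √0.00663
  = 3.168 · 0.0814
  = 0.2579

Minimum detectable difference ≈ 0.26 visits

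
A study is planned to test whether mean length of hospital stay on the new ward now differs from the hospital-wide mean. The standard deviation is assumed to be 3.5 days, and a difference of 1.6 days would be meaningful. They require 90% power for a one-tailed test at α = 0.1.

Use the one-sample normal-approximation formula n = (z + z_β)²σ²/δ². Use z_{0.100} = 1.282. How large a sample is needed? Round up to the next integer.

n = (z_α + z_β)² · σ² / δ²
  = (1.282 + 1.282)² · 3.5² / 1.6²
  = 6.5741 · 12.25 / 2.56
  = 31.46
Round up → n = 32.

n = 32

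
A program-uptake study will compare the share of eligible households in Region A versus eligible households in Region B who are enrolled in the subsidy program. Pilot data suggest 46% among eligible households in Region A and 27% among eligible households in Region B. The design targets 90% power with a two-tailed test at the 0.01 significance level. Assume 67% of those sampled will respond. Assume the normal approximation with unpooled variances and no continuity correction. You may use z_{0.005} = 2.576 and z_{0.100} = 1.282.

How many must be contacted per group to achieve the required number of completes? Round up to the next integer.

n = 275 per group

n = (z_{α/2} + z_β)² · [p₁(1−p₁) + p₂(1−p₂)] / (p₁ − p₂)²
  = (2.576 + 1.282)² · (0.46·0.54 + 0.27·0.73) / (0.19)²
  = (3.858)² · (0.2484 + 0.1971) / 0.0361
  = 14.8842 · 0.4455 / 0.0361
  = 183.68
Adjust for 67% response: 183.68 / 0.67 = 274.15.
Round up → n = 275 per group.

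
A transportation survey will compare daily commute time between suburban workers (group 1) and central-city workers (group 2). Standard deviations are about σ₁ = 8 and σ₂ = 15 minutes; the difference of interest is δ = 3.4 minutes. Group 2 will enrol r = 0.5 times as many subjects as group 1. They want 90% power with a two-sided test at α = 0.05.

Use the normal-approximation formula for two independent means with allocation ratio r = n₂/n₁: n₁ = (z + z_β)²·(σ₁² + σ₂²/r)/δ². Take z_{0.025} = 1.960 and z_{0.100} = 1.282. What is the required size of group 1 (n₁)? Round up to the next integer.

n₁ = (z_{α/2} + z_β)² · (σ₁² + σ₂²/r) / δ²
   = (1.960 + 1.282)² · (8² + 15²/0.5) / 3.4²
   = 10.5106 · (64 + 450) / 11.56
   = 10.5106 · 514 / 11.56
   = 467.34
Round up → n₁ = 468; n₂ = r·n₁ = 0.5 × 468 = 234.

n₁ = 468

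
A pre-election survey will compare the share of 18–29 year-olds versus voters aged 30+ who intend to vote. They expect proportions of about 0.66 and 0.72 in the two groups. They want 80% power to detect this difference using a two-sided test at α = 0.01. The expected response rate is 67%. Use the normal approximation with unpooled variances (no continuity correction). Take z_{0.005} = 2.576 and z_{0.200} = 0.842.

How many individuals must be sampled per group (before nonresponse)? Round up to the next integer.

n = 2064 per group

n = (z_{α/2} + z_β)² · [p₁(1−p₁) + p₂(1−p₂)] / (p₁ − p₂)²
  = (2.576 + 0.842)² · (0.66·0.34 + 0.72·0.28) / (-0.06)²
  = (3.418)² · (0.2244 + 0.2016) / 0.0036
  = 11.6827 · 0.4260 / 0.0036
  = 1382.46
Adjust for 67% response: 1382.46 / 0.67 = 2063.37.
Round up → n = 2064 per group.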